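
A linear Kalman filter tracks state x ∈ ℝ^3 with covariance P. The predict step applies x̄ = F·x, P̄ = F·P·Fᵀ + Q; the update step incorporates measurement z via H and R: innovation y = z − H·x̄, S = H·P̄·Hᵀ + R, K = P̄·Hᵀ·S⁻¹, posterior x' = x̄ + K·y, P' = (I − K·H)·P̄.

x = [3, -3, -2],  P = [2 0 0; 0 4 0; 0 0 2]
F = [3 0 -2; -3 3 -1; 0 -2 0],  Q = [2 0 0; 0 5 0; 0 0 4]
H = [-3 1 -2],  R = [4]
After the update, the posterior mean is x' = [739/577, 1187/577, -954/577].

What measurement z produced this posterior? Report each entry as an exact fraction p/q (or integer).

x̄ = F·x = [13, -16, 6]
P̄ = F·P·Fᵀ + Q = [28 -14 0; -14 61 -24; 0 -24 20]
S = H·P̄·Hᵀ + R = [577]
K = P̄·Hᵀ·S⁻¹ = [-98/577; 151/577; -64/577]
x' − x̄ = [-6762/577, 10419/577, -4416/577] = K·y
y = (KᵀK)⁻¹·Kᵀ·(x' − x̄) = [69]
z = y + H·x̄ = [69] + [-67] = [2]

z = [2]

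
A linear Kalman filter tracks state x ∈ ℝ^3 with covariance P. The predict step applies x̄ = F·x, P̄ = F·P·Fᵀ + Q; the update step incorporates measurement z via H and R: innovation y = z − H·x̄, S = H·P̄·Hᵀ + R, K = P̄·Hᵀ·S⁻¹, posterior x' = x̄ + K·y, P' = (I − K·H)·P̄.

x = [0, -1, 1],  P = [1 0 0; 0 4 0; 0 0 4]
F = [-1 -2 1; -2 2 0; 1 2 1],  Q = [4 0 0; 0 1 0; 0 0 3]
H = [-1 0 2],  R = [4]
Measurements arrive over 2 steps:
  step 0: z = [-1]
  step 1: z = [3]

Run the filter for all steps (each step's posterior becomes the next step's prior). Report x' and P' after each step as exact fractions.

step 0: x' = [109/59, -62/59, 67/177], P' = [608/59 -112/59 270/59; -112/59 651/59 -28/59; 270/59 -28/59 527/177]
step 1: x' = [-28219/82547, -435446/82547, 108513/82547], P' = [651296/82547 -1380784/82547 278102/82547; -1380784/82547 7467903/82547 -664952/82547; 278102/82547 -664952/82547 197117/82547]

step 0: x̄ = F·x = [3, -2, -1]
step 0: P̄ = F·P·Fᵀ + Q = [25 -14 -13; -14 21 14; -13 14 24]
step 0: y = z − H·x̄ = [4]
step 0: S = H·P̄·Hᵀ + R = [177]
step 0: K = P̄·Hᵀ·S⁻¹ = [-17/59; 14/59; 61/177]
step 0: x' = x̄ + K·y = [109/59, -62/59, 67/177]
step 0: P' = (I − K·H)·P̄ = [608/59 -112/59 270/59; -112/59 651/59 -28/59; 270/59 -28/59 527/177]
step 1: x̄ = F·x = [112/177, -342/59, 22/177]
step 1: P̄ = F·P·Fᵀ + Q = [8243/177 -2208/59 -7765/177; -2208/59 5991/59 1016/59; -7765/177 1016/59 10634/177]
step 1: y = z − H·x̄ = [599/177]
step 1: S = H·P̄·Hᵀ + R = [82547/177]
step 1: K = P̄·Hᵀ·S⁻¹ = [-23773/82547; 12720/82547; 29033/82547]
step 1: x' = x̄ + K·y = [-28219/82547, -435446/82547, 108513/82547]
step 1: P' = (I − K·H)·P̄ = [651296/82547 -1380784/82547 278102/82547; -1380784/82547 7467903/82547 -664952/82547; 278102/82547 -664952/82547 197117/82547]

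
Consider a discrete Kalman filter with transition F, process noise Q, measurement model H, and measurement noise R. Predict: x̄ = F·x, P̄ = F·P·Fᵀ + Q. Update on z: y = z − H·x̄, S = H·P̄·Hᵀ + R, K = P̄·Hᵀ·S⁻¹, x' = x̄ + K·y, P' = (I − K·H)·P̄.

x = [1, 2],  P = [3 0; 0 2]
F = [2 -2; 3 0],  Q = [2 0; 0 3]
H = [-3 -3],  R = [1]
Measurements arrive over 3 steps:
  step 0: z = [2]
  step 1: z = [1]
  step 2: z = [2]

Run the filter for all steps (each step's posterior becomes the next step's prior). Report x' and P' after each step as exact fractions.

step 0: x' = [-2186/793, 1659/793], P' = [3046/793 -3006/793; -3006/793 3054/793]
step 1: x' = [195253/686426, -862107/1372852], P' = [500817/343213 -958461/686426; -958461/686426 1983027/1372852]
step 2: x' = [-4337911/116290178, -72614877/116290178], P' = [84223820/58145089 -161254215/116290178; -161254215/116290178 333925707/232580356]

step 0: x̄ = F·x = [-2, 3]
step 0: P̄ = F·P·Fᵀ + Q = [22 18; 18 30]
step 0: y = z − H·x̄ = [5]
step 0: S = H·P̄·Hᵀ + R = [793]
step 0: K = P̄·Hᵀ·S⁻¹ = [-120/793; -144/793]
step 0: x' = x̄ + K·y = [-2186/793, 1659/793]
step 0: P' = (I − K·H)·P̄ = [3046/793 -3006/793; -3006/793 3054/793]
step 1: x̄ = F·x = [-7690/793, -6558/793]
step 1: P̄ = F·P·Fᵀ + Q = [50034/793 36312/793; 36312/793 29793/793]
step 1: y = z − H·x̄ = [-3227/61]
step 1: S = H·P̄·Hᵀ + R = [105604/61]
step 1: K = P̄·Hᵀ·S⁻¹ = [-9963/52802; -15255/105604]
step 1: x' = x̄ + K·y = [195253/686426, -862107/1372852]
step 1: P' = (I − K·H)·P̄ = [500817/343213 -958461/686426; -958461/686426 1983027/1372852]
step 2: x̄ = F·x = [1252613/686426, 585759/686426]
step 2: P̄ = F·P·Fᵀ + Q = [8506565/343213 5880285/343213; 5880285/343213 5536992/343213]
step 2: y = z − H·x̄ = [3443984/343213]
step 2: S = H·P̄·Hᵀ + R = [232580356/343213]
step 2: K = P̄·Hᵀ·S⁻¹ = [-21580275/116290178; -34251831/232580356]
step 2: x' = x̄ + K·y = [-4337911/116290178, -72614877/116290178]
step 2: P' = (I − K·H)·P̄ = [84223820/58145089 -161254215/116290178; -161254215/116290178 333925707/232580356]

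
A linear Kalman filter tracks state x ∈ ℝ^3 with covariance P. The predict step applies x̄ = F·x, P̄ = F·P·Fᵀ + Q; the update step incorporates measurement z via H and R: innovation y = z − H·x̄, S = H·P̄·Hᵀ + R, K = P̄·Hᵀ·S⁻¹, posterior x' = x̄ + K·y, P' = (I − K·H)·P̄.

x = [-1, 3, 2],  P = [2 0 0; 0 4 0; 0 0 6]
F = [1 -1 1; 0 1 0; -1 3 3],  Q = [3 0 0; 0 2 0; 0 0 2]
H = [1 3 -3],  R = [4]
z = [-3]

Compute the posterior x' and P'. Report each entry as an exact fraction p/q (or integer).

x' = [-1652/655, 1129/655, 1284/655]
P' = [9744/655 -2818/655 442/655; -2818/655 3446/655 2536/655; 442/655 2536/655 3006/655]

x̄ = F·x = [-2, 3, 16]
P̄ = F·P·Fᵀ + Q = [15 -4 4; -4 6 12; 4 12 94]
y = z − H·x̄ = [38]
S = H·P̄·Hᵀ + R = [655]
K = P̄·Hᵀ·S⁻¹ = [-9/655; -22/655; -242/655]
x' = x̄ + K·y = [-1652/655, 1129/655, 1284/655]
P' = (I − K·H)·P̄ = [9744/655 -2818/655 442/655; -2818/655 3446/655 2536/655; 442/655 2536/655 3006/655]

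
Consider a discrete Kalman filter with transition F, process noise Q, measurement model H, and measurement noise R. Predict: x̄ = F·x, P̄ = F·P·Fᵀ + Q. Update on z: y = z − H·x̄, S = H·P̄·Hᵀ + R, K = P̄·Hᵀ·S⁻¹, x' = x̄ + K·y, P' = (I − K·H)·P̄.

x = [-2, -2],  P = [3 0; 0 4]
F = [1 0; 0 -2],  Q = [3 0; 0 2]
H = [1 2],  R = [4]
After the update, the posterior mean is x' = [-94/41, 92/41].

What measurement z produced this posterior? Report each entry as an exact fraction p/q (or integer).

z = [2]

x̄ = F·x = [-2, 4]
P̄ = F·P·Fᵀ + Q = [6 0; 0 18]
S = H·P̄·Hᵀ + R = [82]
K = P̄·Hᵀ·S⁻¹ = [3/41; 18/41]
x' − x̄ = [-12/41, -72/41] = K·y
y = (KᵀK)⁻¹·Kᵀ·(x' − x̄) = [-4]
z = y + H·x̄ = [-4] + [6] = [2]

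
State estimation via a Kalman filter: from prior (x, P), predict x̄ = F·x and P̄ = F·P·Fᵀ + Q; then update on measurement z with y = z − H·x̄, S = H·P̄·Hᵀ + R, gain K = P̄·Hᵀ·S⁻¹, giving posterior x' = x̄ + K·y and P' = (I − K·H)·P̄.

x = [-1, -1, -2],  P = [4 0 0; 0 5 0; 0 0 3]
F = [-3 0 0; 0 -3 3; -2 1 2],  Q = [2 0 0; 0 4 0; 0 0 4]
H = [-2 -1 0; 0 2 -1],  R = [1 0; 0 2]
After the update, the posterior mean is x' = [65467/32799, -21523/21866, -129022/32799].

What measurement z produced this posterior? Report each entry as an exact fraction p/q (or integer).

x̄ = F·x = [3, -3, -3]
P̄ = F·P·Fᵀ + Q = [38 0 24; 0 76 3; 24 3 37]
S = H·P̄·Hᵀ + R = [229 -101; -101 331]
K = P̄·Hᵀ·S⁻¹ = [-13790/32799 -6586/32799; -3369/21866 8815/21866; -10006/32799 -6125/32799]
x' − x̄ = [-32930/32799, 44075/21866, -30625/32799] = K·y
y = (KᵀK)⁻¹·Kᵀ·(x' − x̄) = [0, 5]
z = y + H·x̄ = [0, 5] + [-3, -3] = [-3, 2]

z = [-3, 2]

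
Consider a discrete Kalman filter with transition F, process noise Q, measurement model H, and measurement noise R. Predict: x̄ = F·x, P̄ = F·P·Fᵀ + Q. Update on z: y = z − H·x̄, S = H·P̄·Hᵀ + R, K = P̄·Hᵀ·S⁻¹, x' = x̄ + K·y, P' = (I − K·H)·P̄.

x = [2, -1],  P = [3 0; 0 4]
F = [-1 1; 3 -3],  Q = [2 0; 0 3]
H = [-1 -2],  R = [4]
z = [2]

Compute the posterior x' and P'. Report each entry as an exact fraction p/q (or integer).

x̄ = F·x = [-3, 9]
P̄ = F·P·Fᵀ + Q = [9 -21; -21 66]
y = z − H·x̄ = [17]
S = H·P̄·Hᵀ + R = [193]
K = P̄·Hᵀ·S⁻¹ = [33/193; -111/193]
x' = x̄ + K·y = [-18/193, -150/193]
P' = (I − K·H)·P̄ = [648/193 -390/193; -390/193 417/193]

x' = [-18/193, -150/193]
P' = [648/193 -390/193; -390/193 417/193]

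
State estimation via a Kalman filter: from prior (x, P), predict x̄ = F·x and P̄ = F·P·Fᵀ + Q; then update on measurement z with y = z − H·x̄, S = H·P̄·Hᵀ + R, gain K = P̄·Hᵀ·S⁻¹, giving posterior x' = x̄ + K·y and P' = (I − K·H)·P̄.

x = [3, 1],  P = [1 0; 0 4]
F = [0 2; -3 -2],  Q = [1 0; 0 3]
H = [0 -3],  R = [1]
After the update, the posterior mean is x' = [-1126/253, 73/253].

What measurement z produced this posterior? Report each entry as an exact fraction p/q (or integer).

z = [-1]

x̄ = F·x = [2, -11]
P̄ = F·P·Fᵀ + Q = [17 -16; -16 28]
S = H·P̄·Hᵀ + R = [253]
K = P̄·Hᵀ·S⁻¹ = [48/253; -84/253]
x' − x̄ = [-1632/253, 2856/253] = K·y
y = (KᵀK)⁻¹·Kᵀ·(x' − x̄) = [-34]
z = y + H·x̄ = [-34] + [33] = [-1]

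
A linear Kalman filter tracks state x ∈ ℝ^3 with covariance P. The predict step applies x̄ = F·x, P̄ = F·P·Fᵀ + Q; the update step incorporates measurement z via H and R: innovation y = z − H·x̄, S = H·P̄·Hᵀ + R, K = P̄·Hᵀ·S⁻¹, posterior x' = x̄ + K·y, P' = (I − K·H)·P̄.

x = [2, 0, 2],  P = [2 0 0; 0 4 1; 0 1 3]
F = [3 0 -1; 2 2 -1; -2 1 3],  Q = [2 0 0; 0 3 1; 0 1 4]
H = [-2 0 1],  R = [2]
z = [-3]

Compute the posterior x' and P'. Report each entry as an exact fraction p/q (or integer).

x̄ = F·x = [4, 2, 2]
P̄ = F·P·Fᵀ + Q = [23 13 -22; 13 26 -3; -22 -3 49]
y = z − H·x̄ = [3]
S = H·P̄·Hᵀ + R = [231]
K = P̄·Hᵀ·S⁻¹ = [-68/231; -29/231; 31/77]
x' = x̄ + K·y = [240/77, 125/77, 247/77]
P' = (I − K·H)·P̄ = [689/231 1031/231 414/77; 1031/231 5165/231 668/77; 414/77 668/77 890/77]

x' = [240/77, 125/77, 247/77]
P' = [689/231 1031/231 414/77; 1031/231 5165/231 668/77; 414/77 668/77 890/77]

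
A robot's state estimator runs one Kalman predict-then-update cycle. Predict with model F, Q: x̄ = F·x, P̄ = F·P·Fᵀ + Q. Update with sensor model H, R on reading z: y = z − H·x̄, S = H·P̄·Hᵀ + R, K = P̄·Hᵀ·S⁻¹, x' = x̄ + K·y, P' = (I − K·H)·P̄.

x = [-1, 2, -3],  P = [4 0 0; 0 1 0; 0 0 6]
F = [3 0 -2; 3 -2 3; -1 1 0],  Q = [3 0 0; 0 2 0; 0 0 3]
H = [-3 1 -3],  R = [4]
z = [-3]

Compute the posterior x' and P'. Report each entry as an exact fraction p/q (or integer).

x' = [-2922/607, -5434/607, 1759/607]
P' = [14832/607 21114/607 -7590/607; 21114/607 39228/607 -8222/607; -7590/607 -8222/607 4852/607]

x̄ = F·x = [3, -16, 3]
P̄ = F·P·Fᵀ + Q = [63 0 -12; 0 96 -14; -12 -14 8]
y = z − H·x̄ = [31]
S = H·P̄·Hᵀ + R = [607]
K = P̄·Hᵀ·S⁻¹ = [-153/607; 138/607; -2/607]
x' = x̄ + K·y = [-2922/607, -5434/607, 1759/607]
P' = (I − K·H)·P̄ = [14832/607 21114/607 -7590/607; 21114/607 39228/607 -8222/607; -7590/607 -8222/607 4852/607]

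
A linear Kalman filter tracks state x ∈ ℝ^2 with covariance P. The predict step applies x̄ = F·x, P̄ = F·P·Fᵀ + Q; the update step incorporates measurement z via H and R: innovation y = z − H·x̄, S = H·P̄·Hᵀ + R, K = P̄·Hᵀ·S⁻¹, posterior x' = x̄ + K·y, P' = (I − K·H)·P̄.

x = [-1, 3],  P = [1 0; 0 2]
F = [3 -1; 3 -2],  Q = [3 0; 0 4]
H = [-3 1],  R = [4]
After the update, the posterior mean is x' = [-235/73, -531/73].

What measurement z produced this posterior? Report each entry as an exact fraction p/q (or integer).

z = [2]

x̄ = F·x = [-6, -9]
P̄ = F·P·Fᵀ + Q = [14 13; 13 21]
S = H·P̄·Hᵀ + R = [73]
K = P̄·Hᵀ·S⁻¹ = [-29/73; -18/73]
x' − x̄ = [203/73, 126/73] = K·y
y = (KᵀK)⁻¹·Kᵀ·(x' − x̄) = [-7]
z = y + H·x̄ = [-7] + [9] = [2]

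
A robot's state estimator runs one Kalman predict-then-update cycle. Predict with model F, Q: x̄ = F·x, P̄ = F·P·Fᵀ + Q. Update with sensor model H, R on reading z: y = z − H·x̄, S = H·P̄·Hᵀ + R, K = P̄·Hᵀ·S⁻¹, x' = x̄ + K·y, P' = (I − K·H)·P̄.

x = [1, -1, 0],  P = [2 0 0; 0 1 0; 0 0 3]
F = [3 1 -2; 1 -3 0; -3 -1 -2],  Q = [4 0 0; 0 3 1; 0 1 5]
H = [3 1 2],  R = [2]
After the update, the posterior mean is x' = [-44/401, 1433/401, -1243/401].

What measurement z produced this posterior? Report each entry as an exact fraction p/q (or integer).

x̄ = F·x = [2, 4, -2]
P̄ = F·P·Fᵀ + Q = [35 3 -7; 3 14 -2; -7 -2 36]
S = H·P̄·Hᵀ + R = [401]
K = P̄·Hᵀ·S⁻¹ = [94/401; 19/401; 49/401]
x' − x̄ = [-846/401, -171/401, -441/401] = K·y
y = (KᵀK)⁻¹·Kᵀ·(x' − x̄) = [-9]
z = y + H·x̄ = [-9] + [6] = [-3]

z = [-3]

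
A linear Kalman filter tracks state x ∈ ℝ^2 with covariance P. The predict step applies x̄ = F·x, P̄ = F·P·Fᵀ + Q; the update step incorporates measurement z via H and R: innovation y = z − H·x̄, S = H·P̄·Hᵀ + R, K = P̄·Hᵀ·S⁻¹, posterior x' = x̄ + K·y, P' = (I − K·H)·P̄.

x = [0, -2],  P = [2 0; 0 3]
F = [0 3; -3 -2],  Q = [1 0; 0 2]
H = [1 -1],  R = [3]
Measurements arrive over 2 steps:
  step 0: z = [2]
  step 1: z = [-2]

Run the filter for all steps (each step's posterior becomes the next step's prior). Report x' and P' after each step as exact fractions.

step 0: x̄ = F·x = [-6, 4]
step 0: P̄ = F·P·Fᵀ + Q = [28 -18; -18 32]
step 0: y = z − H·x̄ = [12]
step 0: S = H·P̄·Hᵀ + R = [99]
step 0: K = P̄·Hᵀ·S⁻¹ = [46/99; -50/99]
step 0: x' = x̄ + K·y = [-14/33, -68/33]
step 0: P' = (I − K·H)·P̄ = [656/99 518/99; 518/99 668/99]
step 1: x̄ = F·x = [-68/11, 178/33]
step 1: P̄ = F·P·Fᵀ + Q = [679/11 -2890/33; -2890/33 14990/99]
step 1: y = z − H·x̄ = [316/33]
step 1: S = H·P̄·Hᵀ + R = [38738/99]
step 1: K = P̄·Hᵀ·S⁻¹ = [14781/38738; -1690/2767]
step 1: x' = x̄ + K·y = [-48966/19369, -1258/2767]
step 1: P' = (I − K·H)·P̄ = [184343/38738 10000/2767; 10000/2767 15070/2767]

step 0: x' = [-14/33, -68/33], P' = [656/99 518/99; 518/99 668/99]
step 1: x' = [-48966/19369, -1258/2767], P' = [184343/38738 10000/2767; 10000/2767 15070/2767]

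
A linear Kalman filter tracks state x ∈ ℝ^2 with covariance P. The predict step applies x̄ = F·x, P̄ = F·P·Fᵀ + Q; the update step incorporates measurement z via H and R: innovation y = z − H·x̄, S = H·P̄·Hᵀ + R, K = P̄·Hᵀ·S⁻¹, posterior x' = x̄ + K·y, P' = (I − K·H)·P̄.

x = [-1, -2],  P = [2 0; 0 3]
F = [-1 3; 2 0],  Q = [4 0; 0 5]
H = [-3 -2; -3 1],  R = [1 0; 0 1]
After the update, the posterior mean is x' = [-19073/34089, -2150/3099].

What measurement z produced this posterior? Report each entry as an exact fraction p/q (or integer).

x̄ = F·x = [-5, -2]
P̄ = F·P·Fᵀ + Q = [33 -4; -4 13]
S = H·P̄·Hᵀ + R = [302 259; 259 335]
K = P̄·Hᵀ·S⁻¹ = [-3808/34089 -7537/34089; -1015/3099 1016/3099]
x' − x̄ = [151372/34089, 4048/3099] = K·y
y = (KᵀK)⁻¹·Kᵀ·(x' − x̄) = [-16, -12]
z = y + H·x̄ = [-16, -12] + [19, 13] = [3, 1]

z = [3, 1]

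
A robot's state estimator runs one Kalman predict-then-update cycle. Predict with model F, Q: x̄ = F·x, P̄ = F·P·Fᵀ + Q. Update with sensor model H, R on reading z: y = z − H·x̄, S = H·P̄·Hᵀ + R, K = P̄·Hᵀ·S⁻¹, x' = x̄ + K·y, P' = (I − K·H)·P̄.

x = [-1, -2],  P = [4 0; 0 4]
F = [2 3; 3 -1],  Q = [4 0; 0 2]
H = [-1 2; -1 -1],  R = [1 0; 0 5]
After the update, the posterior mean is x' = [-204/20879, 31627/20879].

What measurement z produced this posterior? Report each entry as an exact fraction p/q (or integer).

x̄ = F·x = [-8, -1]
P̄ = F·P·Fᵀ + Q = [56 12; 12 42]
S = H·P̄·Hᵀ + R = [177 -40; -40 127]
K = P̄·Hᵀ·S⁻¹ = [-6784/20879 -13316/20879; 6984/20879 -6678/20879]
x' − x̄ = [166828/20879, 52506/20879] = K·y
y = (KᵀK)⁻¹·Kᵀ·(x' − x̄) = [-3, -11]
z = y + H·x̄ = [-3, -11] + [6, 9] = [3, -2]

z = [3, -2]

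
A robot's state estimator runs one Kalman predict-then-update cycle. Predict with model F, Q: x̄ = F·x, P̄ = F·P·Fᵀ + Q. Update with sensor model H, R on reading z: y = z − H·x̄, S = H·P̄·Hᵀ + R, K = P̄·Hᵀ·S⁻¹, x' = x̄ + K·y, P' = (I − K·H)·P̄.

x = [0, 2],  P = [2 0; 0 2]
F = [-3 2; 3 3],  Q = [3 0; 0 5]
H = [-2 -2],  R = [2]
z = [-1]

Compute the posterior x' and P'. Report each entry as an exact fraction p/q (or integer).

x' = [31/117, 37/117]
P' = [2335/117 -2312/117; -2312/117 2347/117]

x̄ = F·x = [4, 6]
P̄ = F·P·Fᵀ + Q = [29 -6; -6 41]
y = z − H·x̄ = [19]
S = H·P̄·Hᵀ + R = [234]
K = P̄·Hᵀ·S⁻¹ = [-23/117; -35/117]
x' = x̄ + K·y = [31/117, 37/117]
P' = (I − K·H)·P̄ = [2335/117 -2312/117; -2312/117 2347/117]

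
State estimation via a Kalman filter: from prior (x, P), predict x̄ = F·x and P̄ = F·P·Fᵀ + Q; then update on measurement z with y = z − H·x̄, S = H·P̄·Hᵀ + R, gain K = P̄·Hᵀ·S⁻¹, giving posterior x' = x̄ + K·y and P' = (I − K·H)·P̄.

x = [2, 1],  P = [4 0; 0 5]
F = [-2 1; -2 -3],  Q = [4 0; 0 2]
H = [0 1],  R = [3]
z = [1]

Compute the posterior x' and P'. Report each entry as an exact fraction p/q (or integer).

x̄ = F·x = [-3, -7]
P̄ = F·P·Fᵀ + Q = [25 1; 1 63]
y = z − H·x̄ = [8]
S = H·P̄·Hᵀ + R = [66]
K = P̄·Hᵀ·S⁻¹ = [1/66; 21/22]
x' = x̄ + K·y = [-95/33, 7/11]
P' = (I − K·H)·P̄ = [1649/66 1/22; 1/22 63/22]

x' = [-95/33, 7/11]
P' = [1649/66 1/22; 1/22 63/22]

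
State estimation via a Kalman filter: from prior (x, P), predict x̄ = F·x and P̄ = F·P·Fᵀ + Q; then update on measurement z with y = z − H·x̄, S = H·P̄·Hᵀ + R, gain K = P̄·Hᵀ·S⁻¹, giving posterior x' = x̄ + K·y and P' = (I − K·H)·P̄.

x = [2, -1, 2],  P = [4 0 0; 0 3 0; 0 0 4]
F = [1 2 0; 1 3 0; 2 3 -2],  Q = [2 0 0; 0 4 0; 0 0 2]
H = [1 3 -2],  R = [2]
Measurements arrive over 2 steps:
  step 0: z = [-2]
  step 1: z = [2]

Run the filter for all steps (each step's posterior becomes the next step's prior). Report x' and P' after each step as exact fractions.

step 0: x̄ = F·x = [0, -1, -3]
step 0: P̄ = F·P·Fᵀ + Q = [18 22 26; 22 35 35; 26 35 61]
step 0: y = z − H·x̄ = [-5]
step 0: S = H·P̄·Hᵀ + R = [187]
step 0: K = P̄·Hᵀ·S⁻¹ = [32/187; 57/187; 9/187]
step 0: x' = x̄ + K·y = [-160/187, -472/187, -606/187]
step 0: P' = (I − K·H)·P̄ = [2342/187 2290/187 4574/187; 2290/187 3296/187 6032/187; 4574/187 6032/187 11326/187]
step 1: x̄ = F·x = [-1104/187, -1576/187, -524/187]
step 1: P̄ = F·P·Fᵀ + Q = [25060/187 33568/187 7214/187; 33568/187 46494/187 9618/187; 7214/187 9618/187 3214/187]
step 1: y = z − H·x̄ = [5158/187]
step 1: S = H·P̄·Hᵀ + R = [513872/187]
step 1: K = P̄·Hᵀ·S⁻¹ = [13917/64234; 76907/256936; 3705/64234]
step 1: x' = x̄ + K·y = [2325/32117, -22045/128468, -38899/32117]
step 1: P' = (I − K·H)·P̄ = [161072/32117 41651/32117 136054/32117; 41651/32117 311789/128468 128133/32117; 136054/32117 128133/32117 258374/32117]

step 0: x' = [-160/187, -472/187, -606/187], P' = [2342/187 2290/187 4574/187; 2290/187 3296/187 6032/187; 4574/187 6032/187 11326/187]
step 1: x' = [2325/32117, -22045/128468, -38899/32117], P' = [161072/32117 41651/32117 136054/32117; 41651/32117 311789/128468 128133/32117; 136054/32117 128133/32117 258374/32117]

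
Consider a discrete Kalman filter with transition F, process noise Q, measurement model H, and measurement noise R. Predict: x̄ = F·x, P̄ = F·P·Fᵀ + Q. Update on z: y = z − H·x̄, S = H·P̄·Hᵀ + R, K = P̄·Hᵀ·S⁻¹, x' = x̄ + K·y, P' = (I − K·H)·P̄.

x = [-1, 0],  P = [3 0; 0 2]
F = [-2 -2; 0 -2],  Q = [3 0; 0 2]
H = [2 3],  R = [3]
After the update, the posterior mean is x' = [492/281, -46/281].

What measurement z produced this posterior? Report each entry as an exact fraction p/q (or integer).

x̄ = F·x = [2, 0]
P̄ = F·P·Fᵀ + Q = [23 8; 8 10]
S = H·P̄·Hᵀ + R = [281]
K = P̄·Hᵀ·S⁻¹ = [70/281; 46/281]
x' − x̄ = [-70/281, -46/281] = K·y
y = (KᵀK)⁻¹·Kᵀ·(x' − x̄) = [-1]
z = y + H·x̄ = [-1] + [4] = [3]

z = [3]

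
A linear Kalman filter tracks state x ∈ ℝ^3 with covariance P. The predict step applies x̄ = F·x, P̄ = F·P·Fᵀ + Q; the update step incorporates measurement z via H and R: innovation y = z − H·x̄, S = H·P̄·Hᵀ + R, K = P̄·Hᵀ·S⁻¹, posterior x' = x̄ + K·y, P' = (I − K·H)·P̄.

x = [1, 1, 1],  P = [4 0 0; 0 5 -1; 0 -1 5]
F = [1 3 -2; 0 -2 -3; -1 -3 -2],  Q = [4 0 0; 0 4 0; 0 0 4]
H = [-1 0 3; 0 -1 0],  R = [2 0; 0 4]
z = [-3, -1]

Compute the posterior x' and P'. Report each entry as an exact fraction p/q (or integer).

x̄ = F·x = [2, -5, -6]
P̄ = F·P·Fᵀ + Q = [85 5 -29; 5 57 47; -29 47 61]
y = z − H·x̄ = [17, -6]
S = H·P̄·Hᵀ + R = [810 -136; -136 61]
K = P̄·Hᵀ·S⁻¹ = [-5586/15457 -13721/15457; 272/15457 -13837/15457; 3270/15457 -4619/15457]
x' = x̄ + K·y = [1406/1189, 797/1189, -726/1189]
P' = (I − K·H)·P̄ = [284448/15457 54884/15457 91092/15457; 54884/15457 55348/15457 18476/15457; 91092/15457 18476/15457 32544/15457]

x' = [1406/1189, 797/1189, -726/1189]
P' = [284448/15457 54884/15457 91092/15457; 54884/15457 55348/15457 18476/15457; 91092/15457 18476/15457 32544/15457]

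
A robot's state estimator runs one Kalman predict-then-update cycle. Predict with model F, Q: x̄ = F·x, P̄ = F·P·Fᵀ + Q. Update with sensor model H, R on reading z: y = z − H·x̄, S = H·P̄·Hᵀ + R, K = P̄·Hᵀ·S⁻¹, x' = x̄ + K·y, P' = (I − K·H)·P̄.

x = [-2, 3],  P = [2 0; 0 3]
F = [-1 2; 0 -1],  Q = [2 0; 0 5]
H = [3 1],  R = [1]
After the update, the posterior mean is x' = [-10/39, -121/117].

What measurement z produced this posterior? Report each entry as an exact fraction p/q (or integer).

x̄ = F·x = [8, -3]
P̄ = F·P·Fᵀ + Q = [16 -6; -6 8]
S = H·P̄·Hᵀ + R = [117]
K = P̄·Hᵀ·S⁻¹ = [14/39; -10/117]
x' − x̄ = [-322/39, 230/117] = K·y
y = (KᵀK)⁻¹·Kᵀ·(x' − x̄) = [-23]
z = y + H·x̄ = [-23] + [21] = [-2]

z = [-2]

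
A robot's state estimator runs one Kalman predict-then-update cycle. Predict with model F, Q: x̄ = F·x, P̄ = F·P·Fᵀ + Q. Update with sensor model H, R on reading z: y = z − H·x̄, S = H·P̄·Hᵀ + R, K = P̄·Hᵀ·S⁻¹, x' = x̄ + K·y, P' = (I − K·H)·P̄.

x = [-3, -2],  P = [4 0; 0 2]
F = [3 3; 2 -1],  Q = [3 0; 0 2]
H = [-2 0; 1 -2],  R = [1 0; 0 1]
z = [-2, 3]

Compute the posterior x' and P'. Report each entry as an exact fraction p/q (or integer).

x̄ = F·x = [-15, -4]
P̄ = F·P·Fᵀ + Q = [57 18; 18 20]
y = z − H·x̄ = [-32, 10]
S = H·P̄·Hᵀ + R = [229 -42; -42 66]
K = P̄·Hᵀ·S⁻¹ = [-1107/2225 7/4450; -22/89 -131/267]
x' = x̄ + K·y = [2084/2225, -266/267]
P' = (I − K·H)·P̄ = [1107/4450 11/89; 11/89 82/267]

x' = [2084/2225, -266/267]
P' = [1107/4450 11/89; 11/89 82/267]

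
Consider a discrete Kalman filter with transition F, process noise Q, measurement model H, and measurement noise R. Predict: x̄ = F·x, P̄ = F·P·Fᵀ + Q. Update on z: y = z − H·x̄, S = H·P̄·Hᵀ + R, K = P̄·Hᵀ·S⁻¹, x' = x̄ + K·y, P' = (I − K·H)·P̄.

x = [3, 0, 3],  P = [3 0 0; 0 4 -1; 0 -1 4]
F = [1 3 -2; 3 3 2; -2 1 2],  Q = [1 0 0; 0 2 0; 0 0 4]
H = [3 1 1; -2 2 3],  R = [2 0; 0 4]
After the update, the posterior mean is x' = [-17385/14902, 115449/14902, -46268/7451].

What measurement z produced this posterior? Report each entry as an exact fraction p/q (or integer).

x̄ = F·x = [-3, 15, 0]
P̄ = F·P·Fᵀ + Q = [68 29 -14; 29 69 2; -14 2 32]
S = H·P̄·Hᵀ + R = [809 -146; -146 800]
K = P̄·Hᵀ·S⁻¹ = [13140/52157 -10851/104314; 34739/156471 46321/312942; 1024/52157 8532/52157]
x' − x̄ = [27321/14902, -108081/14902, -46268/7451] = K·y
y = (KᵀK)⁻¹·Kᵀ·(x' − x̄) = [-8, -37]
z = y + H·x̄ = [-8, -37] + [6, 36] = [-2, -1]

z = [-2, -1]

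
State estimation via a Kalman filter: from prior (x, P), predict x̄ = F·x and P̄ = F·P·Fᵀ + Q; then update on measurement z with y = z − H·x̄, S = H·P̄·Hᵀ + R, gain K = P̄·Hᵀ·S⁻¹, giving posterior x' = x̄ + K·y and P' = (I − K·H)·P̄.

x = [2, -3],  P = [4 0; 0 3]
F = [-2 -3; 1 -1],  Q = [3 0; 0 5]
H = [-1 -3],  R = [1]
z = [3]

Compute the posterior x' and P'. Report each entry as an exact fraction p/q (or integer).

x̄ = F·x = [5, 5]
P̄ = F·P·Fᵀ + Q = [46 1; 1 12]
y = z − H·x̄ = [23]
S = H·P̄·Hᵀ + R = [161]
K = P̄·Hᵀ·S⁻¹ = [-7/23; -37/161]
x' = x̄ + K·y = [-2, -2/7]
P' = (I − K·H)·P̄ = [715/23 -236/23; -236/23 563/161]

x' = [-2, -2/7]
P' = [715/23 -236/23; -236/23 563/161]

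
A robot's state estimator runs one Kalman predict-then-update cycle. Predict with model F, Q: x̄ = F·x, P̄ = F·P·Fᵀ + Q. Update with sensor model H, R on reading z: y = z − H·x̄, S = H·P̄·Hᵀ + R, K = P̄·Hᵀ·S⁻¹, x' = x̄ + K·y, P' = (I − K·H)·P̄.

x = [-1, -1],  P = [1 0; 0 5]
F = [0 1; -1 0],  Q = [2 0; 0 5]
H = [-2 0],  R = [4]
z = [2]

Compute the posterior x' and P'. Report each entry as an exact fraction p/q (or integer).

x̄ = F·x = [-1, 1]
P̄ = F·P·Fᵀ + Q = [7 0; 0 6]
y = z − H·x̄ = [0]
S = H·P̄·Hᵀ + R = [32]
K = P̄·Hᵀ·S⁻¹ = [-7/16; 0]
x' = x̄ + K·y = [-1, 1]
P' = (I − K·H)·P̄ = [7/8 0; 0 6]

x' = [-1, 1]
P' = [7/8 0; 0 6]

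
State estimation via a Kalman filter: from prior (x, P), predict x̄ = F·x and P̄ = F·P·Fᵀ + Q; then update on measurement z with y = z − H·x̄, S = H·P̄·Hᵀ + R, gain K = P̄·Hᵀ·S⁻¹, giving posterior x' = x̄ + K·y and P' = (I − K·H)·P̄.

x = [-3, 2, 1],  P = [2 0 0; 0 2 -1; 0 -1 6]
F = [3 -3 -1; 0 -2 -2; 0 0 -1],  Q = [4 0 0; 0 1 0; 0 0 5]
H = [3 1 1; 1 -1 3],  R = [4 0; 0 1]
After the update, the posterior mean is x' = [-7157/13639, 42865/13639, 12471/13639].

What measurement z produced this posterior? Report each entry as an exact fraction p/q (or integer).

z = [3, -1]

x̄ = F·x = [-16, -6, -1]
P̄ = F·P·Fᵀ + Q = [40 16 3; 16 25 10; 3 10 11]
S = H·P̄·Hᵀ + R = [534 146; 146 91]
K = P̄·Hᵀ·S⁻¹ = [7831/27278 -1336/13639; 4487/27278 -452/13639; -533/13639 4752/13639]
x' − x̄ = [211067/13639, 124699/13639, 26110/13639] = K·y
y = (KᵀK)⁻¹·Kᵀ·(x' − x̄) = [58, 12]
z = y + H·x̄ = [58, 12] + [-55, -13] = [3, -1]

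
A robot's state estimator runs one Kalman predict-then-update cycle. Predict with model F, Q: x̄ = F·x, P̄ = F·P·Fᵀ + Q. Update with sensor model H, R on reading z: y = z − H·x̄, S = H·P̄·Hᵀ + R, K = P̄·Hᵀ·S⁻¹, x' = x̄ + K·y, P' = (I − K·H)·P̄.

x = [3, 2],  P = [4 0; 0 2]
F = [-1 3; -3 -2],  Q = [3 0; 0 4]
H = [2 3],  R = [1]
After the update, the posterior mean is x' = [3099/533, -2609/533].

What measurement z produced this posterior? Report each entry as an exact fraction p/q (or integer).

z = [-3]

x̄ = F·x = [3, -13]
P̄ = F·P·Fᵀ + Q = [25 0; 0 48]
S = H·P̄·Hᵀ + R = [533]
K = P̄·Hᵀ·S⁻¹ = [50/533; 144/533]
x' − x̄ = [1500/533, 4320/533] = K·y
y = (KᵀK)⁻¹·Kᵀ·(x' − x̄) = [30]
z = y + H·x̄ = [30] + [-33] = [-3]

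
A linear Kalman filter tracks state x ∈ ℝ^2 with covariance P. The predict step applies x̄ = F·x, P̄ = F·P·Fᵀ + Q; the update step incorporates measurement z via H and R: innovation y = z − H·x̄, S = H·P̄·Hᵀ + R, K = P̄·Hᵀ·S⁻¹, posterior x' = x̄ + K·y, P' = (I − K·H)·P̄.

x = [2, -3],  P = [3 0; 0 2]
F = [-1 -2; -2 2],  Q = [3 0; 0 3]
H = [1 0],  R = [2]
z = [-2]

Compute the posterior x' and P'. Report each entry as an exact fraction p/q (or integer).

x̄ = F·x = [4, -10]
P̄ = F·P·Fᵀ + Q = [14 -2; -2 23]
y = z − H·x̄ = [-6]
S = H·P̄·Hᵀ + R = [16]
K = P̄·Hᵀ·S⁻¹ = [7/8; -1/8]
x' = x̄ + K·y = [-5/4, -37/4]
P' = (I − K·H)·P̄ = [7/4 -1/4; -1/4 91/4]

x' = [-5/4, -37/4]
P' = [7/4 -1/4; -1/4 91/4]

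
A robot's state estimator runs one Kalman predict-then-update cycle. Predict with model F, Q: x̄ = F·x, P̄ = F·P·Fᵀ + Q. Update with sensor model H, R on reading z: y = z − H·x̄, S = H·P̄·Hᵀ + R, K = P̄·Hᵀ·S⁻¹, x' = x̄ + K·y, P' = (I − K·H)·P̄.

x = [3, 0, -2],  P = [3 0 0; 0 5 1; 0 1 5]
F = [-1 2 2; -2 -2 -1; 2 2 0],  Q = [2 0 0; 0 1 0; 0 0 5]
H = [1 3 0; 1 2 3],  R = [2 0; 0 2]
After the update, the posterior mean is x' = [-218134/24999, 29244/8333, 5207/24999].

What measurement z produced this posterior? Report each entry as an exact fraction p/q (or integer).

z = [2, -1]

x̄ = F·x = [-7, -4, 6]
P̄ = F·P·Fᵀ + Q = [53 -30 18; -30 42 -34; 18 -34 37]
S = H·P̄·Hᵀ + R = [253 -97; -97 136]
K = P̄·Hᵀ·S⁻¹ = [-473/24999 8302/24999; 2800/8333 -944/8333; -5507/24999 7285/24999]
x' − x̄ = [-43141/24999, 62576/8333, -144787/24999] = K·y
y = (KᵀK)⁻¹·Kᵀ·(x' − x̄) = [21, -4]
z = y + H·x̄ = [21, -4] + [-19, 3] = [2, -1]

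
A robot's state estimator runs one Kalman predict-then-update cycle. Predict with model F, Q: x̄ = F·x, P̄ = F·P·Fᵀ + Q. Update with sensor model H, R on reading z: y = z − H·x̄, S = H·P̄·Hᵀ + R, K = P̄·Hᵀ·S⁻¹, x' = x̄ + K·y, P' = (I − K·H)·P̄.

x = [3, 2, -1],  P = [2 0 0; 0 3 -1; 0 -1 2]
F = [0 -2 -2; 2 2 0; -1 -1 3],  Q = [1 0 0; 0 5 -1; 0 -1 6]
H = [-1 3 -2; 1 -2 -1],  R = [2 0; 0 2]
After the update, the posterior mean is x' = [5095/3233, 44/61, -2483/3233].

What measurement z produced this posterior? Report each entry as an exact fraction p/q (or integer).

z = [2, 1]

x̄ = F·x = [-2, 10, -8]
P̄ = F·P·Fᵀ + Q = [13 -8 -2; -8 25 -17; -2 -17 35]
S = H·P̄·Hᵀ + R = [624 -148; -148 118]
K = P̄·Hᵀ·S⁻¹ = [347/25864 3615/12932; 73/488 -39/244; -7243/25864 -4871/12932]
x' − x̄ = [11561/3233, -566/61, 23381/3233] = K·y
y = (KᵀK)⁻¹·Kᵀ·(x' − x̄) = [-46, 15]
z = y + H·x̄ = [-46, 15] + [48, -14] = [2, 1]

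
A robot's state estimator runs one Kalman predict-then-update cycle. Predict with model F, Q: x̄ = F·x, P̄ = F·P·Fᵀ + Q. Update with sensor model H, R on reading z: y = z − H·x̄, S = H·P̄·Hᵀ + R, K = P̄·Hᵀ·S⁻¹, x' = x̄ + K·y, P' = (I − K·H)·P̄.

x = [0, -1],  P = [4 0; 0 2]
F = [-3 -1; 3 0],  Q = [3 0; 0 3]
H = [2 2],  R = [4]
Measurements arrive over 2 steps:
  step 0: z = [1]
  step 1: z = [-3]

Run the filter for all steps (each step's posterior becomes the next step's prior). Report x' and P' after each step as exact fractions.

step 0: x' = [13/18, -1/6], P' = [344/9 -113/3; -113/3 38]
step 1: x' = [2/3, -115/54], P' = [219/5 -227/5; -227/5 2159/45]

step 0: x̄ = F·x = [1, 0]
step 0: P̄ = F·P·Fᵀ + Q = [41 -36; -36 39]
step 0: y = z − H·x̄ = [-1]
step 0: S = H·P̄·Hᵀ + R = [36]
step 0: K = P̄·Hᵀ·S⁻¹ = [5/18; 1/6]
step 0: x' = x̄ + K·y = [13/18, -1/6]
step 0: P' = (I − K·H)·P̄ = [344/9 -113/3; -113/3 38]
step 1: x̄ = F·x = [-2, 13/6]
step 1: P̄ = F·P·Fᵀ + Q = [159 -231; -231 347]
step 1: y = z − H·x̄ = [-10/3]
step 1: S = H·P̄·Hᵀ + R = [180]
step 1: K = P̄·Hᵀ·S⁻¹ = [-4/5; 58/45]
step 1: x' = x̄ + K·y = [2/3, -115/54]
step 1: P' = (I − K·H)·P̄ = [219/5 -227/5; -227/5 2159/45]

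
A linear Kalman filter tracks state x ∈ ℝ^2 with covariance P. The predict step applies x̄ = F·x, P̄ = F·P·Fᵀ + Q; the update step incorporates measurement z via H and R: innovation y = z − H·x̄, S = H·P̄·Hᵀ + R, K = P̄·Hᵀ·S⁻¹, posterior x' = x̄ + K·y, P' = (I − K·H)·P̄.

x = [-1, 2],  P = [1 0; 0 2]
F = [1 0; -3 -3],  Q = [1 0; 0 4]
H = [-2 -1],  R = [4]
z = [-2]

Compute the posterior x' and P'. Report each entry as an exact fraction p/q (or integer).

x̄ = F·x = [-1, -3]
P̄ = F·P·Fᵀ + Q = [2 -3; -3 31]
y = z − H·x̄ = [-7]
S = H·P̄·Hᵀ + R = [31]
K = P̄·Hᵀ·S⁻¹ = [-1/31; -25/31]
x' = x̄ + K·y = [-24/31, 82/31]
P' = (I − K·H)·P̄ = [61/31 -118/31; -118/31 336/31]

x' = [-24/31, 82/31]
P' = [61/31 -118/31; -118/31 336/31]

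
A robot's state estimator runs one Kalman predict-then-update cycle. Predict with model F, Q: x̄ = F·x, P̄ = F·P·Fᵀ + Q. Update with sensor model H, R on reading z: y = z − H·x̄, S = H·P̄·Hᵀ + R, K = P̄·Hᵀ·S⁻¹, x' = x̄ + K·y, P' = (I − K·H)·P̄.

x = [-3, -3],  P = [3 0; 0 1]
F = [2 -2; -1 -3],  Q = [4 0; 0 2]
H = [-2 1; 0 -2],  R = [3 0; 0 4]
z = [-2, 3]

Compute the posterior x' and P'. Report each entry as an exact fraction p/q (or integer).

x' = [840/1259, -775/1259]
P' = [1180/1259 560/1259; 560/1259 1162/1259]

x̄ = F·x = [0, 12]
P̄ = F·P·Fᵀ + Q = [20 0; 0 14]
y = z − H·x̄ = [-14, 27]
S = H·P̄·Hᵀ + R = [97 -28; -28 60]
K = P̄·Hᵀ·S⁻¹ = [-600/1259 -280/1259; 14/1259 -581/1259]
x' = x̄ + K·y = [840/1259, -775/1259]
P' = (I − K·H)·P̄ = [1180/1259 560/1259; 560/1259 1162/1259]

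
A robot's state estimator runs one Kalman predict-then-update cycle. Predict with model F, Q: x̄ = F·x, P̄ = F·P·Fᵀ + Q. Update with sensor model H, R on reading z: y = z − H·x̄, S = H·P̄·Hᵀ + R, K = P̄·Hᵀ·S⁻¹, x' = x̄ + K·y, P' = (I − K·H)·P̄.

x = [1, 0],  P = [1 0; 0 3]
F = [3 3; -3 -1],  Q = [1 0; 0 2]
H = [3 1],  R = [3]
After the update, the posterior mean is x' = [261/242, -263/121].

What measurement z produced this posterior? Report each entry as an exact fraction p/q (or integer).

z = [1]

x̄ = F·x = [3, -3]
P̄ = F·P·Fᵀ + Q = [37 -18; -18 14]
S = H·P̄·Hᵀ + R = [242]
K = P̄·Hᵀ·S⁻¹ = [93/242; -20/121]
x' − x̄ = [-465/242, 100/121] = K·y
y = (KᵀK)⁻¹·Kᵀ·(x' − x̄) = [-5]
z = y + H·x̄ = [-5] + [6] = [1]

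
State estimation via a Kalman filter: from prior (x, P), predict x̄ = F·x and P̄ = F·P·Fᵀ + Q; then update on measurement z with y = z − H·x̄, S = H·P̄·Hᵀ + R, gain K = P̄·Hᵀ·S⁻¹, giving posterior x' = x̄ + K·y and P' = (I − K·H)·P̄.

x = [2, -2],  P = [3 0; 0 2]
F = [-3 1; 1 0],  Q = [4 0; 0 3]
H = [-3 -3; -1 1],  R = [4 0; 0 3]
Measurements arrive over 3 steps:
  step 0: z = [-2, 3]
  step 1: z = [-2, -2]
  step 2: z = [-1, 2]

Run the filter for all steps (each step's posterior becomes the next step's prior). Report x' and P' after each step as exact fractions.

step 0: x̄ = F·x = [-8, 2]
step 0: P̄ = F·P·Fᵀ + Q = [33 -9; -9 6]
step 0: y = z − H·x̄ = [-20, -7]
step 0: S = H·P̄·Hᵀ + R = [193 81; 81 60]
step 0: K = P̄·Hᵀ·S⁻¹ = [-306/1673 -758/1673; -225/1673 722/1673]
step 0: x' = x̄ + K·y = [-1958/1673, 2792/1673]
step 0: P' = (I − K·H)·P̄ = [1341/1673 -933/1673; -933/1673 1233/1673]
step 1: x̄ = F·x = [1238/239, -1958/1673]
step 1: P̄ = F·P·Fᵀ + Q = [3656/239 -708/239; -708/239 6360/1673]
step 1: y = z − H·x̄ = [16778/1673, 7278/1673]
step 1: S = H·P̄·Hᵀ + R = [205052/1673 57696/1673; 57696/1673 46883/1673]
step 1: K = P̄·Hᵀ·S⁻¹ = [-170343/939125 -402284/939125; -127071/939125 383052/939125]
step 1: x' = x̄ + K·y = [1406228/939125, -707084/939125]
step 1: P' = (I − K·H)·P̄ = [716988/939125 -489864/939125; -489864/939125 659292/939125]
step 2: x̄ = F·x = [-4925768/939125, 1406228/939125]
step 2: P̄ = F·P·Fᵀ + Q = [13807868/939125 -2640828/939125; -2640828/939125 3534363/939125]
step 2: y = z − H·x̄ = [-2299549/187825, -404886/85375]
step 2: S = H·P̄·Hᵀ + R = [4492067/37565 560373/17075; 560373/17075 2312842/85375]
step 2: K = P̄·Hᵀ·S⁻¹ = [-367739640/2030818253 -867503624/2030818253; -275278095/2030818253 826409604/2030818253]
step 2: x' = x̄ + K·y = [-2035428896/2030818253, 2491949807/2030818253]
step 2: P' = (I − K·H)·P̄ = [1546415196/2030818253 -1056095676/2030818253; -1056095676/2030818253 1423133136/2030818253]

step 0: x' = [-1958/1673, 2792/1673], P' = [1341/1673 -933/1673; -933/1673 1233/1673]
step 1: x' = [1406228/939125, -707084/939125], P' = [716988/939125 -489864/939125; -489864/939125 659292/939125]
step 2: x' = [-2035428896/2030818253, 2491949807/2030818253], P' = [1546415196/2030818253 -1056095676/2030818253; -1056095676/2030818253 1423133136/2030818253]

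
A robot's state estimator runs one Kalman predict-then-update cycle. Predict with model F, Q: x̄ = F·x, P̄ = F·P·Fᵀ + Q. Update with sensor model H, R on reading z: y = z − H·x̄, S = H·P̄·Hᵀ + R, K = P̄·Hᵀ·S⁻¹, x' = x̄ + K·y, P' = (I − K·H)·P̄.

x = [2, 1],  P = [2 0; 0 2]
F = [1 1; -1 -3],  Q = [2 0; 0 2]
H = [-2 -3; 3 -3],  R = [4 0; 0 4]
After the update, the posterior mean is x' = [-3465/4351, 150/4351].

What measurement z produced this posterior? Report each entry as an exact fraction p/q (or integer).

z = [2, -3]

x̄ = F·x = [3, -5]
P̄ = F·P·Fᵀ + Q = [6 -8; -8 22]
S = H·P̄·Hᵀ + R = [130 186; 186 400]
K = P̄·Hᵀ·S⁻¹ = [-753/4351 807/4351; -815/4351 -600/4351]
x' − x̄ = [-16518/4351, 21905/4351] = K·y
y = (KᵀK)⁻¹·Kᵀ·(x' − x̄) = [-7, -27]
z = y + H·x̄ = [-7, -27] + [9, 24] = [2, -3]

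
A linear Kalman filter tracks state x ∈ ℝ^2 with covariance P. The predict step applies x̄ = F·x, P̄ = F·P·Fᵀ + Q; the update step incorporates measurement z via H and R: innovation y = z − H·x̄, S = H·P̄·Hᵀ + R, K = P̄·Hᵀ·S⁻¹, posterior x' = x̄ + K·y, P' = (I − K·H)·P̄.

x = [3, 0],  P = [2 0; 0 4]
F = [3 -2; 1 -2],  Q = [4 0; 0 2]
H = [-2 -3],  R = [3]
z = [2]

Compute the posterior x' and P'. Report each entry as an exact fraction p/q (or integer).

x' = [1273/599, -1219/599]
P' = [2598/599 -1590/599; -1590/599 1164/599]

x̄ = F·x = [9, 3]
P̄ = F·P·Fᵀ + Q = [38 22; 22 20]
y = z − H·x̄ = [29]
S = H·P̄·Hᵀ + R = [599]
K = P̄·Hᵀ·S⁻¹ = [-142/599; -104/599]
x' = x̄ + K·y = [1273/599, -1219/599]
P' = (I − K·H)·P̄ = [2598/599 -1590/599; -1590/599 1164/599]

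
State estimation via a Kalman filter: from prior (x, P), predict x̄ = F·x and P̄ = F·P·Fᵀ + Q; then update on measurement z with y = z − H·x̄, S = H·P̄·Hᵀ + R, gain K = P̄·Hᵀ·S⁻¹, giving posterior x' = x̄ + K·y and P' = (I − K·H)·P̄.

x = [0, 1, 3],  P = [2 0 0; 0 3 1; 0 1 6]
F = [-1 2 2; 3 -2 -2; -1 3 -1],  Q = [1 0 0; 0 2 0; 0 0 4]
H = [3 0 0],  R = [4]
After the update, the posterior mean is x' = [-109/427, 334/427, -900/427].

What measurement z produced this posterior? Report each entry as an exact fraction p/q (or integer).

x̄ = F·x = [8, -8, 0]
P̄ = F·P·Fᵀ + Q = [47 -50 12; -50 64 -16; 12 -16 33]
S = H·P̄·Hᵀ + R = [427]
K = P̄·Hᵀ·S⁻¹ = [141/427; -150/427; 36/427]
x' − x̄ = [-3525/427, 3750/427, -900/427] = K·y
y = (KᵀK)⁻¹·Kᵀ·(x' − x̄) = [-25]
z = y + H·x̄ = [-25] + [24] = [-1]

z = [-1]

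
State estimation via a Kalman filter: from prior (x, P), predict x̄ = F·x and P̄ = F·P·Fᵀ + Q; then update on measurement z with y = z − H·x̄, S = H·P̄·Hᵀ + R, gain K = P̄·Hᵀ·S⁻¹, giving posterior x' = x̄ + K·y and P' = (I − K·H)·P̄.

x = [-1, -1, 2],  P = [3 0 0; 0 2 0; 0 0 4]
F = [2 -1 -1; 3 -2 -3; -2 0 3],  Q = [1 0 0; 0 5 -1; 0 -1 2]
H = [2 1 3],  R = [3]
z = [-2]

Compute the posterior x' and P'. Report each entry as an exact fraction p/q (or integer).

x' = [-3, -196/41, 373/123]
P' = [19 34 -24; 34 2969/41 -1926/41; -24 -1926/41 3941/123]

x̄ = F·x = [-3, -7, 8]
P̄ = F·P·Fᵀ + Q = [19 34 -24; 34 76 -55; -24 -55 50]
y = z − H·x̄ = [-13]
S = H·P̄·Hᵀ + R = [123]
K = P̄·Hᵀ·S⁻¹ = [0; -7/41; 47/123]
x' = x̄ + K·y = [-3, -196/41, 373/123]
P' = (I − K·H)·P̄ = [19 34 -24; 34 2969/41 -1926/41; -24 -1926/41 3941/123]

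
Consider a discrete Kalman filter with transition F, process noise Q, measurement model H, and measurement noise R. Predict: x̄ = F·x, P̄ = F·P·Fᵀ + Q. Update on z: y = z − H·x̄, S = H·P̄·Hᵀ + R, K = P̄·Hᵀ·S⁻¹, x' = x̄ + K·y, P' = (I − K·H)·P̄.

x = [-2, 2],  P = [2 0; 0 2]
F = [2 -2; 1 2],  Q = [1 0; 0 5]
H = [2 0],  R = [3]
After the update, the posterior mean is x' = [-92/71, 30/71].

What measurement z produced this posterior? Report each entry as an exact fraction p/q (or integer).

x̄ = F·x = [-8, 2]
P̄ = F·P·Fᵀ + Q = [17 -4; -4 15]
S = H·P̄·Hᵀ + R = [71]
K = P̄·Hᵀ·S⁻¹ = [34/71; -8/71]
x' − x̄ = [476/71, -112/71] = K·y
y = (KᵀK)⁻¹·Kᵀ·(x' − x̄) = [14]
z = y + H·x̄ = [14] + [-16] = [-2]

z = [-2]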